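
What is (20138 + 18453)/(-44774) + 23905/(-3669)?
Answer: -1211912849/164275806 ≈ -7.3773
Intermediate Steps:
(20138 + 18453)/(-44774) + 23905/(-3669) = 38591*(-1/44774) + 23905*(-1/3669) = -38591/44774 - 23905/3669 = -1211912849/164275806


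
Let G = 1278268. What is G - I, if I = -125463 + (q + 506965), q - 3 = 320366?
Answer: 576397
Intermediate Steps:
q = 320369 (q = 3 + 320366 = 320369)
I = 701871 (I = -125463 + (320369 + 506965) = -125463 + 827334 = 701871)
G - I = 1278268 - 1*701871 = 1278268 - 701871 = 576397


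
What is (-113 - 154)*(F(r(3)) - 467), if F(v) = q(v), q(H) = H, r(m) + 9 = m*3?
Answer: 124689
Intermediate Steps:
r(m) = -9 + 3*m (r(m) = -9 + m*3 = -9 + 3*m)
F(v) = v
(-113 - 154)*(F(r(3)) - 467) = (-113 - 154)*((-9 + 3*3) - 467) = -267*((-9 + 9) - 467) = -267*(0 - 467) = -267*(-467) = 124689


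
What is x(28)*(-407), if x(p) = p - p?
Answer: 0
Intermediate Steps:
x(p) = 0
x(28)*(-407) = 0*(-407) = 0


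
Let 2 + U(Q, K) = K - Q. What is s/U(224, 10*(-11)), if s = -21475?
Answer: 21475/336 ≈ 63.914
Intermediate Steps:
U(Q, K) = -2 + K - Q (U(Q, K) = -2 + (K - Q) = -2 + K - Q)
s/U(224, 10*(-11)) = -21475/(-2 + 10*(-11) - 1*224) = -21475/(-2 - 110 - 224) = -21475/(-336) = -21475*(-1/336) = 21475/336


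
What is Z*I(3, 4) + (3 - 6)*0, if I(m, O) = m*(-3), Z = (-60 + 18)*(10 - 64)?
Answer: -20412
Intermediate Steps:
Z = 2268 (Z = -42*(-54) = 2268)
I(m, O) = -3*m
Z*I(3, 4) + (3 - 6)*0 = 2268*(-3*3) + (3 - 6)*0 = 2268*(-9) - 3*0 = -20412 + 0 = -20412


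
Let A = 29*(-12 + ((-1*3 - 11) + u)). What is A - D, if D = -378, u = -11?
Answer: -695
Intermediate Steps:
A = -1073 (A = 29*(-12 + ((-1*3 - 11) - 11)) = 29*(-12 + ((-3 - 11) - 11)) = 29*(-12 + (-14 - 11)) = 29*(-12 - 25) = 29*(-37) = -1073)
A - D = -1073 - 1*(-378) = -1073 + 378 = -695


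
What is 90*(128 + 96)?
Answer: 20160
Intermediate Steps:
90*(128 + 96) = 90*224 = 20160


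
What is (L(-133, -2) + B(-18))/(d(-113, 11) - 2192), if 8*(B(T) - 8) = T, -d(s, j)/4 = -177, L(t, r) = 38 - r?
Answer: -183/5936 ≈ -0.030829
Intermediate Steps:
d(s, j) = 708 (d(s, j) = -4*(-177) = 708)
B(T) = 8 + T/8
(L(-133, -2) + B(-18))/(d(-113, 11) - 2192) = ((38 - 1*(-2)) + (8 + (1/8)*(-18)))/(708 - 2192) = ((38 + 2) + (8 - 9/4))/(-1484) = (40 + 23/4)*(-1/1484) = (183/4)*(-1/1484) = -183/5936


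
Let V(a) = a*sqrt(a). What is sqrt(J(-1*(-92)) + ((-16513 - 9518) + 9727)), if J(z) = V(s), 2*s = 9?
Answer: sqrt(-65216 + 27*sqrt(2))/2 ≈ 127.65*I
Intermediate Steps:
s = 9/2 (s = (1/2)*9 = 9/2 ≈ 4.5000)
V(a) = a**(3/2)
J(z) = 27*sqrt(2)/4 (J(z) = (9/2)**(3/2) = 27*sqrt(2)/4)
sqrt(J(-1*(-92)) + ((-16513 - 9518) + 9727)) = sqrt(27*sqrt(2)/4 + ((-16513 - 9518) + 9727)) = sqrt(27*sqrt(2)/4 + (-26031 + 9727)) = sqrt(27*sqrt(2)/4 - 16304) = sqrt(-16304 + 27*sqrt(2)/4)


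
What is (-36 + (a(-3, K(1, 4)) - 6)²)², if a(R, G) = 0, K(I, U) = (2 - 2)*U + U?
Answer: 0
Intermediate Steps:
K(I, U) = U (K(I, U) = 0*U + U = 0 + U = U)
(-36 + (a(-3, K(1, 4)) - 6)²)² = (-36 + (0 - 6)²)² = (-36 + (-6)²)² = (-36 + 36)² = 0² = 0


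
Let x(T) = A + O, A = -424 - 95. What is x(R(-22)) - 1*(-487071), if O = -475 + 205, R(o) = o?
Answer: 486282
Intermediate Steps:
O = -270
A = -519
x(T) = -789 (x(T) = -519 - 270 = -789)
x(R(-22)) - 1*(-487071) = -789 - 1*(-487071) = -789 + 487071 = 486282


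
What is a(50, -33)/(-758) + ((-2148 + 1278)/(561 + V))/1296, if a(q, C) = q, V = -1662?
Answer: -5890445/90132264 ≈ -0.065353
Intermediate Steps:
a(50, -33)/(-758) + ((-2148 + 1278)/(561 + V))/1296 = 50/(-758) + ((-2148 + 1278)/(561 - 1662))/1296 = 50*(-1/758) - 870/(-1101)*(1/1296) = -25/379 - 870*(-1/1101)*(1/1296) = -25/379 + (290/367)*(1/1296) = -25/379 + 145/237816 = -5890445/90132264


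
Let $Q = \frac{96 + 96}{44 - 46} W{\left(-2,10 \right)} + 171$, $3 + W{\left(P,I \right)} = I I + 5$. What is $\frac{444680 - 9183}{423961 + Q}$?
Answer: $\frac{435497}{414340} \approx 1.0511$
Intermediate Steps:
$W{\left(P,I \right)} = 2 + I^{2}$ ($W{\left(P,I \right)} = -3 + \left(I I + 5\right) = -3 + \left(I^{2} + 5\right) = -3 + \left(5 + I^{2}\right) = 2 + I^{2}$)
$Q = -9621$ ($Q = \frac{96 + 96}{44 - 46} \left(2 + 10^{2}\right) + 171 = \frac{192}{-2} \left(2 + 100\right) + 171 = 192 \left(- \frac{1}{2}\right) 102 + 171 = \left(-96\right) 102 + 171 = -9792 + 171 = -9621$)
$\frac{444680 - 9183}{423961 + Q} = \frac{444680 - 9183}{423961 - 9621} = \frac{435497}{414340}$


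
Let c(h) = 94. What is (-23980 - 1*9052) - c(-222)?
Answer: -33126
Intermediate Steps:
(-23980 - 1*9052) - c(-222) = (-23980 - 1*9052) - 1*94 = (-23980 - 9052) - 94 = -33032 - 94 = -33126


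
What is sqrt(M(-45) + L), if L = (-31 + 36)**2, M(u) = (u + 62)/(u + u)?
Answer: sqrt(22330)/30 ≈ 4.9811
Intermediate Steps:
M(u) = (62 + u)/(2*u) (M(u) = (62 + u)/((2*u)) = (62 + u)*(1/(2*u)) = (62 + u)/(2*u))
L = 25 (L = 5**2 = 25)
sqrt(M(-45) + L) = sqrt((1/2)*(62 - 45)/(-45) + 25) = sqrt((1/2)*(-1/45)*17 + 25) = sqrt(-17/90 + 25) = sqrt(2233/90) = sqrt(22330)/30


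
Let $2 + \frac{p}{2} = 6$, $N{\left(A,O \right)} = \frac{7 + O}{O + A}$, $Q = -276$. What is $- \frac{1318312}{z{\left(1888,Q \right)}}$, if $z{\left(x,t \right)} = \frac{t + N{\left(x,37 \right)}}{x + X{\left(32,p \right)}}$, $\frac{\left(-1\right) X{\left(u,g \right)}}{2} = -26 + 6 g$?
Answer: $\frac{53177410300}{6037} \approx 8.8086 \cdot 10^{6}$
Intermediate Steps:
$N{\left(A,O \right)} = \frac{7 + O}{A + O}$
$p = 8$ ($p = -4 + 2 \cdot 6 = -4 + 12 = 8$)
$X{\left(u,g \right)} = 52 - 12 g$ ($X{\left(u,g \right)} = - 2 \left(-26 + 6 g\right) = 52 - 12 g$)
$z{\left(x,t \right)} = \frac{t + \frac{44}{37 + x}}{-44 + x}$ ($z{\left(x,t \right)} = \frac{t + \frac{7 + 37}{x + 37}}{x + \left(52 - 96\right)} = \frac{t + \frac{1}{37 + x} 44}{x + \left(52 - 96\right)} = \frac{t + \frac{44}{37 + x}}{x - 44} = \frac{t + \frac{44}{37 + x}}{-44 + x}$)
$- \frac{1318312}{z{\left(1888,Q \right)}} = - \frac{1318312}{\frac{1}{-44 + 1888} \frac{1}{37 + 1888} \left(44 - 276 \left(37 + 1888\right)\right)} = - \frac{1318312}{\frac{1}{1844} \cdot \frac{1}{1925} \left(44 - 531300\right)} = - \frac{1318312}{\frac{1}{1844} \cdot \frac{1}{1925} \left(-531256\right)} = - \frac{1318312}{- \frac{12074}{80675}} = \left(-1318312\right) \left(- \frac{80675}{12074}\right) = \frac{53177410300}{6037}$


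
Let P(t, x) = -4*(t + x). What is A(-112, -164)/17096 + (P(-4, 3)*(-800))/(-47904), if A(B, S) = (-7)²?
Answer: 1782953/25592712 ≈ 0.069666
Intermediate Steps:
P(t, x) = -4*t - 4*x
A(B, S) = 49
A(-112, -164)/17096 + (P(-4, 3)*(-800))/(-47904) = 49/17096 + ((-4*(-4) - 4*3)*(-800))/(-47904) = 49*(1/17096) + ((16 - 12)*(-800))*(-1/47904) = 49/17096 + (4*(-800))*(-1/47904) = 49/17096 - 3200*(-1/47904) = 49/17096 + 100/1497 = 1782953/25592712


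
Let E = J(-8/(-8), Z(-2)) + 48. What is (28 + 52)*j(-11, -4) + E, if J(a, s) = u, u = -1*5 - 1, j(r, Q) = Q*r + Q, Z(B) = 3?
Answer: 3242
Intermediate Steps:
j(r, Q) = Q + Q*r
u = -6 (u = -5 - 1 = -6)
J(a, s) = -6
E = 42 (E = -6 + 48 = 42)
(28 + 52)*j(-11, -4) + E = (28 + 52)*(-4*(1 - 11)) + 42 = 80*(-4*(-10)) + 42 = 80*40 + 42 = 3200 + 42 = 3242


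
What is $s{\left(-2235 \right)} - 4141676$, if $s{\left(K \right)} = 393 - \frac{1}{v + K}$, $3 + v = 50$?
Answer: $- \frac{9061127203}{2188} \approx -4.1413 \cdot 10^{6}$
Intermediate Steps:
$v = 47$ ($v = -3 + 50 = 47$)
$s{\left(K \right)} = 393 - \frac{1}{47 + K}$
$s{\left(-2235 \right)} - 4141676 = \frac{18470 + 393 \left(-2235\right)}{47 - 2235} - 4141676 = \frac{18470 - 878355}{-2188} - 4141676 = \left(- \frac{1}{2188}\right) \left(-859885\right) - 4141676 = \frac{859885}{2188} - 4141676 = - \frac{9061127203}{2188}$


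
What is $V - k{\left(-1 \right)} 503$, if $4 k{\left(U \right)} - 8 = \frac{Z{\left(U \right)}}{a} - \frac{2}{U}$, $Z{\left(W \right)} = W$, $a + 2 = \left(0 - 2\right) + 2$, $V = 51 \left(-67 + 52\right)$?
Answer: $- \frac{16683}{8} \approx -2085.4$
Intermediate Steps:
$V = -765$ ($V = 51 \left(-15\right) = -765$)
$a = -2$ ($a = -2 + \left(\left(0 - 2\right) + 2\right) = -2 + \left(-2 + 2\right) = -2 + 0 = -2$)
$k{\left(U \right)} = 2 - \frac{1}{2 U} - \frac{U}{8}$ ($k{\left(U \right)} = 2 + \frac{\frac{U}{-2} - \frac{2}{U}}{4} = 2 + \frac{U \left(- \frac{1}{2}\right) - \frac{2}{U}}{4} = 2 + \frac{- \frac{U}{2} - \frac{2}{U}}{4} = 2 + \frac{- \frac{2}{U} - \frac{U}{2}}{4} = 2 - \left(\frac{1}{2 U} + \frac{U}{8}\right) = 2 - \frac{1}{2 U} - \frac{U}{8}$)
$V - k{\left(-1 \right)} 503 = -765 - \frac{-4 - \left(16 - -1\right)}{8 \left(-1\right)} 503 = -765 - \frac{1}{8} \left(-1\right) \left(-4 - \left(16 + 1\right)\right) 503 = -765 - \frac{1}{8} \left(-1\right) \left(-4 - 17\right) 503 = -765 - \frac{1}{8} \left(-1\right) \left(-21\right) 503 = -765 - \frac{21}{8} \cdot 503 = -765 - \frac{10563}{8} = - \frac{16683}{8}$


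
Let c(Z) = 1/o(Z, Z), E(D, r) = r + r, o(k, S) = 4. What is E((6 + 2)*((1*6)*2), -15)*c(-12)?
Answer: -15/2 ≈ -7.5000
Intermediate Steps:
E(D, r) = 2*r
c(Z) = ¼ (c(Z) = 1/4 = ¼)
E((6 + 2)*((1*6)*2), -15)*c(-12) = (2*(-15))*(¼) = -30*¼ = -15/2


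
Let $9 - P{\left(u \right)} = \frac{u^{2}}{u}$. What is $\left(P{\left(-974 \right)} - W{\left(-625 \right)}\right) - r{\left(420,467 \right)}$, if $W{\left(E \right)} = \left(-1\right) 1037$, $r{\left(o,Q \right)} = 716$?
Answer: $1304$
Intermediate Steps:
$W{\left(E \right)} = -1037$
$P{\left(u \right)} = 9 - u$ ($P{\left(u \right)} = 9 - \frac{u^{2}}{u} = 9 - u$)
$\left(P{\left(-974 \right)} - W{\left(-625 \right)}\right) - r{\left(420,467 \right)} = \left(\left(9 - -974\right) - -1037\right) - 716 = \left(\left(9 + 974\right) + 1037\right) - 716 = \left(983 + 1037\right) - 716 = 2020 - 716 = 1304$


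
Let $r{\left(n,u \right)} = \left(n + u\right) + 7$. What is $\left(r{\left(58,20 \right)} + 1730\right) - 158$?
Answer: $1657$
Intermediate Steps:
$r{\left(n,u \right)} = 7 + n + u$
$\left(r{\left(58,20 \right)} + 1730\right) - 158 = \left(\left(7 + 58 + 20\right) + 1730\right) - 158 = \left(85 + 1730\right) - 158 = 1815 - 158 = 1657$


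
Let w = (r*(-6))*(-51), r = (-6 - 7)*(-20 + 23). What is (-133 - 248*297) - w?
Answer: -61855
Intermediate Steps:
r = -39 (r = -13*3 = -39)
w = -11934 (w = -39*(-6)*(-51) = 234*(-51) = -11934)
(-133 - 248*297) - w = (-133 - 248*297) - 1*(-11934) = (-133 - 73656) + 11934 = -73789 + 11934 = -61855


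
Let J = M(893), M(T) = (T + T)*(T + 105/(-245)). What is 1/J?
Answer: 7/11158928 ≈ 6.2730e-7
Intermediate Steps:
M(T) = 2*T*(-3/7 + T) (M(T) = (2*T)*(T + 105*(-1/245)) = (2*T)*(T - 3/7) = (2*T)*(-3/7 + T) = 2*T*(-3/7 + T))
J = 11158928/7 (J = (2/7)*893*(-3 + 7*893) = (2/7)*893*(-3 + 6251) = (2/7)*893*6248 = 11158928/7 ≈ 1.5941e+6)
1/J = 1/(11158928/7) = 7/11158928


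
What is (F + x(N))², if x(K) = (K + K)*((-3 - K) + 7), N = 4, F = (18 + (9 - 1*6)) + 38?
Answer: 3481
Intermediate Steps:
F = 59 (F = (18 + (9 - 6)) + 38 = (18 + 3) + 38 = 21 + 38 = 59)
x(K) = 2*K*(4 - K) (x(K) = (2*K)*(4 - K) = 2*K*(4 - K))
(F + x(N))² = (59 + 2*4*(4 - 1*4))² = (59 + 2*4*(4 - 4))² = (59 + 2*4*0)² = (59 + 0)² = 59² = 3481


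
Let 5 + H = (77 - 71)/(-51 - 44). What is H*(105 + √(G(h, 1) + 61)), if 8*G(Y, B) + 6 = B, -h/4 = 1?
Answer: -10101/19 - 481*√966/380 ≈ -570.97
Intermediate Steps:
h = -4 (h = -4*1 = -4)
G(Y, B) = -¾ + B/8
H = -481/95 (H = -5 + (77 - 71)/(-51 - 44) = -5 + 6/(-95) = -5 + 6*(-1/95) = -5 - 6/95 = -481/95 ≈ -5.0632)
H*(105 + √(G(h, 1) + 61)) = -481*(105 + √((-¾ + (⅛)*1) + 61))/95 = -481*(105 + √((-¾ + ⅛) + 61))/95 = -481*(105 + √(-5/8 + 61))/95 = -481*(105 + √(483/8))/95 = -481*(105 + √966/4)/95 = -10101/19 - 481*√966/380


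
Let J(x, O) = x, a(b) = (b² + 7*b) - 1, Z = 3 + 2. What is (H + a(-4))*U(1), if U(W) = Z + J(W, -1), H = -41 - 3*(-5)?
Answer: -234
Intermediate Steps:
Z = 5
a(b) = -1 + b² + 7*b
H = -26 (H = -41 + 15 = -26)
U(W) = 5 + W
(H + a(-4))*U(1) = (-26 + (-1 + (-4)² + 7*(-4)))*(5 + 1) = (-26 + (-1 + 16 - 28))*6 = (-26 - 13)*6 = -39*6 = -234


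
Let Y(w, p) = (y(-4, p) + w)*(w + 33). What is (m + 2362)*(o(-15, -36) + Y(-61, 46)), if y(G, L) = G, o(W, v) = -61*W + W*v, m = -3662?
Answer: -4257500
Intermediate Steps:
Y(w, p) = (-4 + w)*(33 + w) (Y(w, p) = (-4 + w)*(w + 33) = (-4 + w)*(33 + w))
(m + 2362)*(o(-15, -36) + Y(-61, 46)) = (-3662 + 2362)*(-15*(-61 - 36) + (-132 + (-61)**2 + 29*(-61))) = -1300*(-15*(-97) + (-132 + 3721 - 1769)) = -1300*(1455 + 1820) = -1300*3275 = -4257500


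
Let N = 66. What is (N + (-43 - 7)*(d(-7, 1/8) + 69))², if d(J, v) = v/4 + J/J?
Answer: 3021590961/256 ≈ 1.1803e+7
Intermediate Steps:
d(J, v) = 1 + v/4 (d(J, v) = v*(¼) + 1 = v/4 + 1 = 1 + v/4)
(N + (-43 - 7)*(d(-7, 1/8) + 69))² = (66 + (-43 - 7)*((1 + (1/8)/4) + 69))² = (66 - 50*((1 + (1*(⅛))/4) + 69))² = (66 - 50*((1 + (¼)*(⅛)) + 69))² = (66 - 50*((1 + 1/32) + 69))² = (66 - 50*(33/32 + 69))² = (66 - 50*2241/32)² = (66 - 56025/16)² = (-54969/16)² = 3021590961/256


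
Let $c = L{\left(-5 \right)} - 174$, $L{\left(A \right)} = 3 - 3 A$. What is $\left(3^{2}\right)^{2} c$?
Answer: $-12636$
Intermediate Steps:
$c = -156$ ($c = \left(3 - -15\right) - 174 = \left(3 + 15\right) - 174 = 18 - 174 = -156$)
$\left(3^{2}\right)^{2} c = \left(3^{2}\right)^{2} \left(-156\right) = 9^{2} \left(-156\right) = 81 \left(-156\right) = -12636$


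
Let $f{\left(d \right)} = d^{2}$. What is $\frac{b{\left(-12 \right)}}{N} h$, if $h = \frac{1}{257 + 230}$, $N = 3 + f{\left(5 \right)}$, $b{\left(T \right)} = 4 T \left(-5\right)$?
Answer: $\frac{60}{3409} \approx 0.0176$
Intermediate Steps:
$b{\left(T \right)} = - 20 T$
$N = 28$ ($N = 3 + 5^{2} = 3 + 25 = 28$)
$h = \frac{1}{487} \approx 0.0020534$
$\frac{b{\left(-12 \right)}}{N} h = \frac{\left(-20\right) \left(-12\right)}{28} \cdot \frac{1}{487} = 240 \cdot \frac{1}{28} \cdot \frac{1}{487} = \frac{60}{7} \cdot \frac{1}{487} = \frac{60}{3409}$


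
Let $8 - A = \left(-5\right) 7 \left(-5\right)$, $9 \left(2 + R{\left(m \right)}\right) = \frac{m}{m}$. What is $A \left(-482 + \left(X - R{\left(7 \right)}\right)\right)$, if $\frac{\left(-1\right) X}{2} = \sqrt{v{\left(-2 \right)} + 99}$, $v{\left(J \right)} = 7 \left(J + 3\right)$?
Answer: $\frac{721607}{9} + 334 \sqrt{106} \approx 83617.0$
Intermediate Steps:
$v{\left(J \right)} = 21 + 7 J$ ($v{\left(J \right)} = 7 \left(3 + J\right) = 21 + 7 J$)
$X = - 2 \sqrt{106}$ ($X = - 2 \sqrt{\left(21 + 7 \left(-2\right)\right) + 99} = - 2 \sqrt{\left(21 - 14\right) + 99} = - 2 \sqrt{7 + 99} = - 2 \sqrt{106} \approx -20.591$)
$R{\left(m \right)} = - \frac{17}{9}$ ($R{\left(m \right)} = -2 + \frac{m \frac{1}{m}}{9} = -2 + \frac{1}{9} \cdot 1 = -2 + \frac{1}{9} = - \frac{17}{9}$)
$A = -167$ ($A = 8 - \left(-5\right) 7 \left(-5\right) = 8 - \left(-35\right) \left(-5\right) = 8 - 175 = -167$)
$A \left(-482 + \left(X - R{\left(7 \right)}\right)\right) = - 167 \left(-482 - \left(- \frac{17}{9} + 2 \sqrt{106}\right)\right) = - 167 \left(-482 + \left(- 2 \sqrt{106} + \frac{17}{9}\right)\right) = - 167 \left(-482 + \left(\frac{17}{9} - 2 \sqrt{106}\right)\right) = - 167 \left(- \frac{4321}{9} - 2 \sqrt{106}\right) = \frac{721607}{9} + 334 \sqrt{106}$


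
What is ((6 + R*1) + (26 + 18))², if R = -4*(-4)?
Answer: 4356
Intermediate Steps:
R = 16
((6 + R*1) + (26 + 18))² = ((6 + 16*1) + (26 + 18))² = ((6 + 16) + 44)² = (22 + 44)² = 66² = 4356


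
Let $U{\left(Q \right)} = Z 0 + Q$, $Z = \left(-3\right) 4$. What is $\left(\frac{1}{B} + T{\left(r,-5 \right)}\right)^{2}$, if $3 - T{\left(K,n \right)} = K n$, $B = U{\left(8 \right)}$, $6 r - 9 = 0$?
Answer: $\frac{7225}{64} \approx 112.89$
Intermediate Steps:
$Z = -12$
$r = \frac{3}{2}$ ($r = \frac{3}{2} + \frac{1}{6} \cdot 0 = \frac{3}{2} + 0 = \frac{3}{2} \approx 1.5$)
$U{\left(Q \right)} = Q$ ($U{\left(Q \right)} = \left(-12\right) 0 + Q = 0 + Q = Q$)
$B = 8$
$T{\left(K,n \right)} = 3 - K n$
$\left(\frac{1}{B} + T{\left(r,-5 \right)}\right)^{2} = \left(\frac{1}{8} - \left(-3 + \frac{3}{2} \left(-5\right)\right)\right)^{2} = \left(\frac{1}{8} + \left(3 + \frac{15}{2}\right)\right)^{2} = \left(\frac{1}{8} + \frac{21}{2}\right)^{2} = \left(\frac{85}{8}\right)^{2} = \frac{7225}{64}$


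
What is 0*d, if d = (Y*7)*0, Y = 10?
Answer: 0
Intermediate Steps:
d = 0 (d = (10*7)*0 = 70*0 = 0)
0*d = 0*0 = 0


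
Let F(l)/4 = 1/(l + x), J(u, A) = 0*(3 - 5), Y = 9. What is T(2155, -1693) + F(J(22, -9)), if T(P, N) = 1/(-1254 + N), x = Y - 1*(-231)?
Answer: 2887/176820 ≈ 0.016327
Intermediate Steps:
J(u, A) = 0 (J(u, A) = 0*(-2) = 0)
x = 240 (x = 9 - 1*(-231) = 9 + 231 = 240)
F(l) = 4/(240 + l) (F(l) = 4/(l + 240) = 4/(240 + l))
T(2155, -1693) + F(J(22, -9)) = 1/(-1254 - 1693) + 4/(240 + 0) = 1/(-2947) + 4/240 = -1/2947 + 4*(1/240) = -1/2947 + 1/60 = 2887/176820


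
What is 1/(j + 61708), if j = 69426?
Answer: 1/131134 ≈ 7.6258e-6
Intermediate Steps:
1/(j + 61708) = 1/(69426 + 61708) = 1/131134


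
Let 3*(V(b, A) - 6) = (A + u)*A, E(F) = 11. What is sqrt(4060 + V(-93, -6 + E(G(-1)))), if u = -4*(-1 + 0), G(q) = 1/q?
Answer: sqrt(4081) ≈ 63.883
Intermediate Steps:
u = 4 (u = -4*(-1) = 4)
V(b, A) = 6 + A*(4 + A)/3 (V(b, A) = 6 + ((A + 4)*A)/3 = 6 + ((4 + A)*A)/3 = 6 + (A*(4 + A))/3 = 6 + A*(4 + A)/3)
sqrt(4060 + V(-93, -6 + E(G(-1)))) = sqrt(4060 + (6 + (-6 + 11)**2/3 + 4*(-6 + 11)/3)) = sqrt(4060 + (6 + (1/3)*5**2 + (4/3)*5)) = sqrt(4060 + (6 + (1/3)*25 + 20/3)) = sqrt(4060 + (6 + 25/3 + 20/3)) = sqrt(4060 + 21) = sqrt(4081)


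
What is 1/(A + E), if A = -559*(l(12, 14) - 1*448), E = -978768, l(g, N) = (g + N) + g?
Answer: -1/749578 ≈ -1.3341e-6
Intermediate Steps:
l(g, N) = N + 2*g (l(g, N) = (N + g) + g = N + 2*g)
A = 229190 (A = -559*((14 + 2*12) - 1*448) = -559*((14 + 24) - 448) = -559*(38 - 448) = -559*(-410) = 229190)
1/(A + E) = 1/(229190 - 978768) = 1/(-749578) = -1/749578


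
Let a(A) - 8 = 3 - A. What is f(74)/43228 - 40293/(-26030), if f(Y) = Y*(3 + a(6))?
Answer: 439298891/281306210 ≈ 1.5616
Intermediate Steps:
a(A) = 11 - A (a(A) = 8 + (3 - A) = 11 - A)
f(Y) = 8*Y (f(Y) = Y*(3 + (11 - 1*6)) = Y*(3 + (11 - 6)) = Y*(3 + 5) = Y*8 = 8*Y)
f(74)/43228 - 40293/(-26030) = (8*74)/43228 - 40293/(-26030) = 592*(1/43228) - 40293*(-1/26030) = 148/10807 + 40293/26030 = 439298891/281306210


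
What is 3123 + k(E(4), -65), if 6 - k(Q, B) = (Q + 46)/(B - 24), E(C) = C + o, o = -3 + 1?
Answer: 278529/89 ≈ 3129.5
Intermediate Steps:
o = -2
E(C) = -2 + C (E(C) = C - 2 = -2 + C)
k(Q, B) = 6 - (46 + Q)/(-24 + B) (k(Q, B) = 6 - (Q + 46)/(B - 24) = 6 - (46 + Q)/(-24 + B))
3123 + k(E(4), -65) = 3123 + (-190 - (-2 + 4) + 6*(-65))/(-24 - 65) = 3123 + (-190 - 1*2 - 390)/(-89) = 3123 - (-190 - 2 - 390)/89 = 3123 - 1/89*(-582) = 3123 + 582/89 = 278529/89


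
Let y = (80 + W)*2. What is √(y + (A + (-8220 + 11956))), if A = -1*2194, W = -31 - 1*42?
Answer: 2*√389 ≈ 39.446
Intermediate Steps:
W = -73 (W = -31 - 42 = -73)
y = 14 (y = (80 - 73)*2 = 7*2 = 14)
A = -2194
√(y + (A + (-8220 + 11956))) = √(14 + (-2194 + (-8220 + 11956))) = √(14 + (-2194 + 3736)) = √(14 + 1542) = √1556 = 2*√389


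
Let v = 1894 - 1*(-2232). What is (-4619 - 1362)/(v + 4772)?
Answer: -5981/8898 ≈ -0.67217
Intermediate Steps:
v = 4126 (v = 1894 + 2232 = 4126)
(-4619 - 1362)/(v + 4772) = (-4619 - 1362)/(4126 + 4772) = -5981/8898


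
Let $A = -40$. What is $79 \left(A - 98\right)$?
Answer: $-10902$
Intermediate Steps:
$79 \left(A - 98\right) = 79 \left(-40 - 98\right) = 79 \left(-138\right) = -10902$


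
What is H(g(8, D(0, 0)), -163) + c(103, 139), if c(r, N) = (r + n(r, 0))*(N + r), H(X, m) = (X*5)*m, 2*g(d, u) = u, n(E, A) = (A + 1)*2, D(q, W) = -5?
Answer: 54895/2 ≈ 27448.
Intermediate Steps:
n(E, A) = 2 + 2*A (n(E, A) = (1 + A)*2 = 2 + 2*A)
g(d, u) = u/2
H(X, m) = 5*X*m (H(X, m) = (5*X)*m = 5*X*m)
c(r, N) = (2 + r)*(N + r) (c(r, N) = (r + (2 + 2*0))*(N + r) = (r + (2 + 0))*(N + r) = (r + 2)*(N + r) = (2 + r)*(N + r))
H(g(8, D(0, 0)), -163) + c(103, 139) = 5*((1/2)*(-5))*(-163) + (103**2 + 2*139 + 2*103 + 139*103) = 5*(-5/2)*(-163) + (10609 + 278 + 206 + 14317) = 4075/2 + 25410 = 54895/2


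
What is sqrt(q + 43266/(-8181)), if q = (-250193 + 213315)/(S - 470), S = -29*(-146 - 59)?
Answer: 2*I*sqrt(330912692997)/331785 ≈ 3.4676*I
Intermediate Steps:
S = 5945 (S = -29*(-205) = 5945)
q = -36878/5475 (q = (-250193 + 213315)/(5945 - 470) = -36878/5475 ≈ -6.7357)
sqrt(q + 43266/(-8181)) = sqrt(-36878/5475 + 43266/(-8181)) = sqrt(-36878/5475 + 43266*(-1/8181)) = sqrt(-36878/5475 - 14422/2727) = sqrt(-59842252/4976775) = 2*I*sqrt(330912692997)/331785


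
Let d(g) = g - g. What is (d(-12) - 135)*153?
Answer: -20655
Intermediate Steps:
d(g) = 0
(d(-12) - 135)*153 = (0 - 135)*153 = -135*153 = -20655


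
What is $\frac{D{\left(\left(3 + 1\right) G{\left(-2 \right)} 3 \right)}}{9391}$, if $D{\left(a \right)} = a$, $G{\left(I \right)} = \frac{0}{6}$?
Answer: $0$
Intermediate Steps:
$G{\left(I \right)} = 0$ ($G{\left(I \right)} = 0 \cdot \frac{1}{6} = 0$)
$\frac{D{\left(\left(3 + 1\right) G{\left(-2 \right)} 3 \right)}}{9391} = \frac{\left(3 + 1\right) 0 \cdot 3}{9391} = 4 \cdot 0 \cdot 3 \cdot \frac{1}{9391} = 0 \cdot 3 \cdot \frac{1}{9391} = 0 \cdot \frac{1}{9391} = 0$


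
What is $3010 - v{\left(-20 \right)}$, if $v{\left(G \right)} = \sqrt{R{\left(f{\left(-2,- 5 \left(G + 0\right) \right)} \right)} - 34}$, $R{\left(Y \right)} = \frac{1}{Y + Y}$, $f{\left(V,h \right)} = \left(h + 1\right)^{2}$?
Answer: $3010 - \frac{i \sqrt{1387334}}{202} \approx 3010.0 - 5.8309 i$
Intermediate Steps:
$f{\left(V,h \right)} = \left(1 + h\right)^{2}$
$R{\left(Y \right)} = \frac{1}{2 Y}$
$v{\left(G \right)} = \sqrt{-34 + \frac{1}{2 \left(1 - 5 G\right)^{2}}}$ ($v{\left(G \right)} = \sqrt{\frac{1}{2 \left(1 - 5 \left(G + 0\right)\right)^{2}} - 34} = \sqrt{\frac{1}{2 \left(1 - 5 G\right)^{2}} - 34} = \sqrt{-34 + \frac{1}{2 \left(1 - 5 G\right)^{2}}}$)
$3010 - v{\left(-20 \right)} = 3010 - \frac{\sqrt{2} \sqrt{-68 + \frac{1}{\left(1 - -100\right)^{2}}}}{2} = 3010 - \frac{\sqrt{2} \sqrt{-68 + \frac{1}{\left(1 + 100\right)^{2}}}}{2} = 3010 - \frac{\sqrt{2} \sqrt{-68 + \frac{1}{10201}}}{2} = 3010 - \frac{\sqrt{2} \sqrt{- \frac{693667}{10201}}}{2} = 3010 - \frac{\sqrt{2} \frac{i \sqrt{693667}}{101}}{2} = 3010 - \frac{i \sqrt{1387334}}{202}$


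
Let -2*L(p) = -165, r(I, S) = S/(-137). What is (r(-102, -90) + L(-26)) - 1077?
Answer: -272313/274 ≈ -993.84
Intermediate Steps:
r(I, S) = -S/137 (r(I, S) = S*(-1/137) = -S/137)
L(p) = 165/2 (L(p) = -1/2*(-165) = 165/2)
(r(-102, -90) + L(-26)) - 1077 = (-1/137*(-90) + 165/2) - 1077 = (90/137 + 165/2) - 1077 = 22785/274 - 1077 = -272313/274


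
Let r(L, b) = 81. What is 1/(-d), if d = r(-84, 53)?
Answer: -1/81 ≈ -0.012346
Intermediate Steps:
d = 81
1/(-d) = 1/(-1*81) = 1/(-81) = -1/81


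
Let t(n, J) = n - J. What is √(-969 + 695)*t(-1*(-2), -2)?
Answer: 4*I*√274 ≈ 66.212*I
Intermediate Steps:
√(-969 + 695)*t(-1*(-2), -2) = √(-969 + 695)*(-1*(-2) - 1*(-2)) = √(-274)*(2 + 2) = (I*√274)*4 = 4*I*√274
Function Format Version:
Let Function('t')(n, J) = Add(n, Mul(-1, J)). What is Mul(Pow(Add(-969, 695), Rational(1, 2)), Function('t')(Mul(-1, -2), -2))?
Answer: Mul(4, I, Pow(274, Rational(1, 2))) ≈ Mul(66.212, I)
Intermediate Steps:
Mul(Pow(Add(-969, 695), Rational(1, 2)), Function('t')(Mul(-1, -2), -2)) = Mul(Pow(Add(-969, 695), Rational(1, 2)), Add(Mul(-1, -2), Mul(-1, -2))) = Mul(Pow(-274, Rational(1, 2)), Add(2, 2)) = Mul(Mul(I, Pow(274, Rational(1, 2))), 4) = Mul(4, I, Pow(274, Rational(1, 2)))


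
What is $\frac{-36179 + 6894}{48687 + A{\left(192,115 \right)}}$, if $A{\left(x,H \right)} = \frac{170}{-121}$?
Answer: $- \frac{3543485}{5890957} \approx -0.60151$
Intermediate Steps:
$A{\left(x,H \right)} = - \frac{170}{121}$ ($A{\left(x,H \right)} = 170 \left(- \frac{1}{121}\right) = - \frac{170}{121}$)
$\frac{-36179 + 6894}{48687 + A{\left(192,115 \right)}} = \frac{-36179 + 6894}{48687 - \frac{170}{121}} = - \frac{29285}{\frac{5890957}{121}} = \left(-29285\right) \frac{121}{5890957} = - \frac{3543485}{5890957}$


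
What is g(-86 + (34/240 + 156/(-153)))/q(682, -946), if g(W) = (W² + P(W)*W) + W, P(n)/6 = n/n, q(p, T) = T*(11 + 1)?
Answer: -3208885409/5249164800 ≈ -0.61131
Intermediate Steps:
q(p, T) = 12*T (q(p, T) = T*12 = 12*T)
P(n) = 6 (P(n) = 6*(n/n) = 6*1 = 6)
g(W) = W² + 7*W (g(W) = (W² + 6*W) + W = W² + 7*W)
g(-86 + (34/240 + 156/(-153)))/q(682, -946) = ((-86 + (34/240 + 156/(-153)))*(7 + (-86 + (34/240 + 156/(-153)))))/((12*(-946))) = ((-86 + (34*(1/240) + 156*(-1/153)))*(7 + (-86 + (34*(1/240) + 156*(-1/153)))))/(-11352) = ((-86 + (17/120 - 52/51))*(7 + (-86 + (17/120 - 52/51))))*(-1/11352) = ((-86 - 597/680)*(7 + (-86 - 597/680)))*(-1/11352) = -59077*(7 - 59077/680)/680*(-1/11352) = -59077/680*(-54317/680)*(-1/11352) = (3208885409/462400)*(-1/11352) = -3208885409/5249164800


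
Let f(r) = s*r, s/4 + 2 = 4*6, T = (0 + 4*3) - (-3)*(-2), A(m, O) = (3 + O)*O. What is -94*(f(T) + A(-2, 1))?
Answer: -50008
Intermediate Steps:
A(m, O) = O*(3 + O)
T = 6 (T = (0 + 12) - 1*6 = 12 - 6 = 6)
s = 88 (s = -8 + 4*(4*6) = -8 + 4*24 = -8 + 96 = 88)
f(r) = 88*r
-94*(f(T) + A(-2, 1)) = -94*(88*6 + 1*(3 + 1)) = -94*(528 + 1*4) = -94*(528 + 4) = -94*532 = -50008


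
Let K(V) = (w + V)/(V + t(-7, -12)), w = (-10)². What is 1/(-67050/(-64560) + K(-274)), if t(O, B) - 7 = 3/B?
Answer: 2300488/3887007 ≈ 0.59184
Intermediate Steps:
t(O, B) = 7 + 3/B
w = 100
K(V) = (100 + V)/(27/4 + V) (K(V) = (100 + V)/(V + (7 + 3/(-12))) = (100 + V)/(V + (7 + 3*(-1/12))) = (100 + V)/(V + (7 - ¼)) = (100 + V)/(V + 27/4) = (100 + V)/(27/4 + V))
1/(-67050/(-64560) + K(-274)) = 1/(-67050/(-64560) + 4*(100 - 274)/(27 + 4*(-274))) = 1/(-67050*(-1/64560) + 4*(-174)/(27 - 1096)) = 1/(2235/2152 + 4*(-174)/(-1069)) = 1/(2235/2152 + 4*(-1/1069)*(-174)) = 1/(2235/2152 + 696/1069) = 1/(3887007/2300488) = 2300488/3887007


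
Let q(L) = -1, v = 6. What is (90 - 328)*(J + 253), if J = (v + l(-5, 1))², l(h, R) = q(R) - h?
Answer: -84014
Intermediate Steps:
l(h, R) = -1 - h
J = 100 (J = (6 + (-1 - 1*(-5)))² = (6 + (-1 + 5))² = (6 + 4)² = 10² = 100)
(90 - 328)*(J + 253) = (90 - 328)*(100 + 253) = -238*353 = -84014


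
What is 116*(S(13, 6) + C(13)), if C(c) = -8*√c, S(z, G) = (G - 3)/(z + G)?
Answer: 348/19 - 928*√13 ≈ -3327.6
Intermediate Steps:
S(z, G) = (-3 + G)/(G + z)
116*(S(13, 6) + C(13)) = 116*((-3 + 6)/(6 + 13) - 8*√13) = 116*(3/19 - 8*√13) = 348/19 - 928*√13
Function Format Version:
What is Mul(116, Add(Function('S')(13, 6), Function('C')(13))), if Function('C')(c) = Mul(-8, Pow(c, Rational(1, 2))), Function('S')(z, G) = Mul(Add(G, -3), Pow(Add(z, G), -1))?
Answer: Add(Rational(348, 19), Mul(-928, Pow(13, Rational(1, 2)))) ≈ -3327.6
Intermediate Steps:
Function('S')(z, G) = Mul(Pow(Add(G, z), -1), Add(-3, G)) (Function('S')(z, G) = Mul(Add(-3, G), Pow(Add(G, z), -1)) = Mul(Pow(Add(G, z), -1), Add(-3, G)))
Mul(116, Add(Function('S')(13, 6), Function('C')(13))) = Mul(116, Add(Mul(Pow(Add(6, 13), -1), Add(-3, 6)), Mul(-8, Pow(13, Rational(1, 2))))) = Mul(116, Add(Mul(Pow(19, -1), 3), Mul(-8, Pow(13, Rational(1, 2))))) = Mul(116, Add(Mul(Rational(1, 19), 3), Mul(-8, Pow(13, Rational(1, 2))))) = Mul(116, Add(Rational(3, 19), Mul(-8, Pow(13, Rational(1, 2))))) = Add(Rational(348, 19), Mul(-928, Pow(13, Rational(1, 2))))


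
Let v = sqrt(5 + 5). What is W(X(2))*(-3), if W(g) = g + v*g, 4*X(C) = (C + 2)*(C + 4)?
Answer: -18 - 18*sqrt(10) ≈ -74.921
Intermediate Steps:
X(C) = (2 + C)*(4 + C)/4 (X(C) = ((C + 2)*(C + 4))/4 = ((2 + C)*(4 + C))/4 = (2 + C)*(4 + C)/4)
v = sqrt(10) ≈ 3.1623
W(g) = g + g*sqrt(10) (W(g) = g + sqrt(10)*g = g + g*sqrt(10))
W(X(2))*(-3) = ((2 + (1/4)*2**2 + (3/2)*2)*(1 + sqrt(10)))*(-3) = ((2 + (1/4)*4 + 3)*(1 + sqrt(10)))*(-3) = ((2 + 1 + 3)*(1 + sqrt(10)))*(-3) = (6*(1 + sqrt(10)))*(-3) = (6 + 6*sqrt(10))*(-3) = -18 - 18*sqrt(10)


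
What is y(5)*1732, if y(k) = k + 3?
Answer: 13856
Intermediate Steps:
y(k) = 3 + k
y(5)*1732 = (3 + 5)*1732 = 8*1732 = 13856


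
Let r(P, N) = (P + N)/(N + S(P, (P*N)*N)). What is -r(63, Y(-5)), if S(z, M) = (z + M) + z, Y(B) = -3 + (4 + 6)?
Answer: -1/46 ≈ -0.021739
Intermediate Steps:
Y(B) = 7 (Y(B) = -3 + 10 = 7)
S(z, M) = M + 2*z (S(z, M) = (M + z) + z = M + 2*z)
r(P, N) = (N + P)/(N + 2*P + P*N²) (r(P, N) = (P + N)/(N + ((P*N)*N + 2*P)) = (N + P)/(N + ((N*P)*N + 2*P)) = (N + P)/(N + (P*N² + 2*P)) = (N + P)/(N + (2*P + P*N²)) = (N + P)/(N + 2*P + P*N²))
-r(63, Y(-5)) = -(7 + 63)/(7 + 2*63 + 63*7²) = -70/(7 + 126 + 63*49) = -70/(7 + 126 + 3087) = -70/3220 = -1*1/46 = -1/46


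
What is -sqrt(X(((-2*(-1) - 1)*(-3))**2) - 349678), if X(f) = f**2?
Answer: -I*sqrt(349597) ≈ -591.27*I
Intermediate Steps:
-sqrt(X(((-2*(-1) - 1)*(-3))**2) - 349678) = -sqrt((((-2*(-1) - 1)*(-3))**2)**2 - 349678) = -sqrt((((2 - 1)*(-3))**2)**2 - 349678) = -sqrt(((1*(-3))**2)**2 - 349678) = -sqrt(((-3)**2)**2 - 349678) = -sqrt(9**2 - 349678) = -sqrt(81 - 349678) = -sqrt(-349597) = -I*sqrt(349597)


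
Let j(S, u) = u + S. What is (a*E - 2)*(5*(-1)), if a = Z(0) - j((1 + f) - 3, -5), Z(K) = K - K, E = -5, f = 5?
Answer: 60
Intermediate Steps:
Z(K) = 0
j(S, u) = S + u
a = 2 (a = 0 - (((1 + 5) - 3) - 5) = 0 - ((6 - 3) - 5) = 0 - (3 - 5) = 0 - 1*(-2) = 0 + 2 = 2)
(a*E - 2)*(5*(-1)) = (2*(-5) - 2)*(5*(-1)) = (-10 - 2)*(-5) = -12*(-5) = 60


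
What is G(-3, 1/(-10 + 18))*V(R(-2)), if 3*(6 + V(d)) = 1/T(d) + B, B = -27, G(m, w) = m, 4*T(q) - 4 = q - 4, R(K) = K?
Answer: 47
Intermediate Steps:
T(q) = q/4 (T(q) = 1 + (q - 4)/4 = 1 + (-4 + q)/4 = 1 + (-1 + q/4) = q/4)
V(d) = -15 + 4/(3*d) (V(d) = -6 + (1/(d/4) - 27)/3 = -6 + (4/d - 27)/3 = -6 + (-27 + 4/d)/3 = -6 + (-9 + 4/(3*d)) = -15 + 4/(3*d))
G(-3, 1/(-10 + 18))*V(R(-2)) = -3*(-15 + (4/3)/(-2)) = -3*(-15 + (4/3)*(-1/2)) = -3*(-15 - 2/3) = -3*(-47/3) = 47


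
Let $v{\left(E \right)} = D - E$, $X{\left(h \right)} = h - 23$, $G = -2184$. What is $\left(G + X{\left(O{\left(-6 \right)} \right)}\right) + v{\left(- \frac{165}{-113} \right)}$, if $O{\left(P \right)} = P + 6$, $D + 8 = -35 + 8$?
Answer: $- \frac{253511}{113} \approx -2243.5$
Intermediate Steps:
$D = -35$ ($D = -8 + \left(-35 + 8\right) = -8 - 27 = -35$)
$O{\left(P \right)} = 6 + P$
$X{\left(h \right)} = -23 + h$
$v{\left(E \right)} = -35 - E$
$\left(G + X{\left(O{\left(-6 \right)} \right)}\right) + v{\left(- \frac{165}{-113} \right)} = \left(-2184 + \left(-23 + \left(6 - 6\right)\right)\right) - \left(35 - \frac{165}{-113}\right) = \left(-2184 + \left(-23 + 0\right)\right) - \left(35 - - \frac{165}{113}\right) = \left(-2184 - 23\right) - \frac{4120}{113} = -2207 - \frac{4120}{113} = - \frac{253511}{113}$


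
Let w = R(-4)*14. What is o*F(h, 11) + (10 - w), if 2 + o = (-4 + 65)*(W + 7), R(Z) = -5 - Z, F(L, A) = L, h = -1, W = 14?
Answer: -1255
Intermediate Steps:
o = 1279 (o = -2 + (-4 + 65)*(14 + 7) = -2 + 61*21 = -2 + 1281 = 1279)
w = -14 (w = (-5 - 1*(-4))*14 = (-5 + 4)*14 = -1*14 = -14)
o*F(h, 11) + (10 - w) = 1279*(-1) + (10 - 1*(-14)) = -1279 + (10 + 14) = -1279 + 24 = -1255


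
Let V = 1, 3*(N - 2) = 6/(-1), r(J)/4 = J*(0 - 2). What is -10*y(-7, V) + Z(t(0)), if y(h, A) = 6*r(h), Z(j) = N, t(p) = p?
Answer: -3360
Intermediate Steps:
r(J) = -8*J (r(J) = 4*(J*(0 - 2)) = 4*(J*(-2)) = 4*(-2*J) = -8*J)
N = 0 (N = 2 + (6/(-1))/3 = 2 + (6*(-1))/3 = 2 + (⅓)*(-6) = 2 - 2 = 0)
Z(j) = 0
y(h, A) = -48*h (y(h, A) = 6*(-8*h) = -48*h)
-10*y(-7, V) + Z(t(0)) = -(-480)*(-7) + 0 = -10*336 + 0 = -3360 + 0 = -3360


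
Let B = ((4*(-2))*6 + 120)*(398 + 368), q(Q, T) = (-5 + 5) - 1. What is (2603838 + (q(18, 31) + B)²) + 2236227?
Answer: 3046472866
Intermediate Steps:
q(Q, T) = -1 (q(Q, T) = 0 - 1 = -1)
B = 55152 (B = (-8*6 + 120)*766 = (-48 + 120)*766 = 72*766 = 55152)
(2603838 + (q(18, 31) + B)²) + 2236227 = (2603838 + (-1 + 55152)²) + 2236227 = (2603838 + 55151²) + 2236227 = (2603838 + 3041632801) + 2236227 = 3044236639 + 2236227 = 3046472866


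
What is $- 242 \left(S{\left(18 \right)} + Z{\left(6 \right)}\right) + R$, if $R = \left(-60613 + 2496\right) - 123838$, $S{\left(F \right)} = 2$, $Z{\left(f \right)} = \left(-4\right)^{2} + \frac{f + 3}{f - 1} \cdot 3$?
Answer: $- \frac{938089}{5} \approx -1.8762 \cdot 10^{5}$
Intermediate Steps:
$Z{\left(f \right)} = 16 + \frac{3 \left(3 + f\right)}{-1 + f}$ ($Z{\left(f \right)} = 16 + \frac{3 + f}{-1 + f} 3 = 16 + \frac{3 \left(3 + f\right)}{-1 + f}$)
$R = -181955$ ($R = -58117 - 123838 = -181955$)
$- 242 \left(S{\left(18 \right)} + Z{\left(6 \right)}\right) + R = - 242 \left(2 + \frac{-7 + 19 \cdot 6}{-1 + 6}\right) - 181955 = - 242 \left(2 + \frac{-7 + 114}{5}\right) - 181955 = - 242 \left(2 + \frac{1}{5} \cdot 107\right) - 181955 = - 242 \left(2 + \frac{107}{5}\right) - 181955 = \left(-242\right) \frac{117}{5} - 181955 = - \frac{28314}{5} - 181955 = - \frac{938089}{5}$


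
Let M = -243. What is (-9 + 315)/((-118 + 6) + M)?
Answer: -306/355 ≈ -0.86197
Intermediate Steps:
(-9 + 315)/((-118 + 6) + M) = (-9 + 315)/((-118 + 6) - 243) = 306/(-112 - 243) = 306/(-355) = 306*(-1/355) = -306/355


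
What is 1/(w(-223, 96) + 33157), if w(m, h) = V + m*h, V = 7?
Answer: 1/11756 ≈ 8.5063e-5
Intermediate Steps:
w(m, h) = 7 + h*m (w(m, h) = 7 + m*h = 7 + h*m)
1/(w(-223, 96) + 33157) = 1/((7 + 96*(-223)) + 33157) = 1/((7 - 21408) + 33157) = 1/(-21401 + 33157) = 1/11756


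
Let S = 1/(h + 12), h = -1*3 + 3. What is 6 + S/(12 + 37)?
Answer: 3529/588 ≈ 6.0017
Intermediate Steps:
h = 0 (h = -3 + 3 = 0)
S = 1/12 (S = 1/(0 + 12) = 1/12 ≈ 0.083333)
6 + S/(12 + 37) = 6 + (1/12)/(12 + 37) = 6 + (1/12)/49 = 6 + (1/49)*(1/12) = 6 + 1/588 = 3529/588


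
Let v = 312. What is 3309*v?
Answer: 1032408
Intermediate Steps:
3309*v = 3309*312 = 1032408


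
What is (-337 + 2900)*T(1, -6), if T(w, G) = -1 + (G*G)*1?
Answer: 89705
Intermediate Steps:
T(w, G) = -1 + G**2 (T(w, G) = -1 + G**2*1 = -1 + G**2)
(-337 + 2900)*T(1, -6) = (-337 + 2900)*(-1 + (-6)**2) = 2563*(-1 + 36) = 2563*35 = 89705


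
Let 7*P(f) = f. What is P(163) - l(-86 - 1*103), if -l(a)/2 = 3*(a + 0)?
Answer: -7775/7 ≈ -1110.7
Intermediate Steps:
P(f) = f/7
l(a) = -6*a (l(a) = -6*(a + 0) = -6*a)
P(163) - l(-86 - 1*103) = (⅐)*163 - (-6)*(-86 - 1*103) = 163/7 - (-6)*(-86 - 103) = 163/7 - (-6)*(-189) = 163/7 - 1*1134 = 163/7 - 1134 = -7775/7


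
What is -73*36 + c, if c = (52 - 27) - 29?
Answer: -2632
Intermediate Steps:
c = -4 (c = 25 - 29 = -4)
-73*36 + c = -73*36 - 4 = -2628 - 4 = -2632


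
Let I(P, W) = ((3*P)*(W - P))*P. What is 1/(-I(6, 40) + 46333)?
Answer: 1/42661 ≈ 2.3441e-5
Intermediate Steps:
I(P, W) = 3*P²*(W - P) (I(P, W) = (3*P*(W - P))*P = 3*P²*(W - P))
1/(-I(6, 40) + 46333) = 1/(-3*6²*(40 - 1*6) + 46333) = 1/(-3*36*(40 - 6) + 46333) = 1/(-3*36*34 + 46333) = 1/(-1*3672 + 46333) = 1/(-3672 + 46333) = 1/42661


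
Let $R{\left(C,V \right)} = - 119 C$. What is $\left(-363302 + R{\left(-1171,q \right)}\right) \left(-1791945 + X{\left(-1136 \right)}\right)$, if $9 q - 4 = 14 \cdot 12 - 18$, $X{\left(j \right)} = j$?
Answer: $401565869193$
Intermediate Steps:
$q = \frac{154}{9}$ ($q = \frac{4}{9} + \frac{14 \cdot 12 - 18}{9} = \frac{4}{9} + \frac{168 - 18}{9} = \frac{4}{9} + \frac{1}{9} \cdot 150 = \frac{4}{9} + \frac{50}{3} = \frac{154}{9} \approx 17.111$)
$\left(-363302 + R{\left(-1171,q \right)}\right) \left(-1791945 + X{\left(-1136 \right)}\right) = \left(-363302 - -139349\right) \left(-1791945 - 1136\right) = \left(-363302 + 139349\right) \left(-1793081\right) = \left(-223953\right) \left(-1793081\right) = 401565869193$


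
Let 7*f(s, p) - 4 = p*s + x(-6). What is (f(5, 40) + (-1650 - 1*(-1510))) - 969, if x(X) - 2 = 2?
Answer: -7555/7 ≈ -1079.3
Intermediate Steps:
x(X) = 4 (x(X) = 2 + 2 = 4)
f(s, p) = 8/7 + p*s/7 (f(s, p) = 4/7 + (p*s + 4)/7 = 4/7 + (4 + p*s)/7 = 4/7 + (4/7 + p*s/7) = 8/7 + p*s/7)
(f(5, 40) + (-1650 - 1*(-1510))) - 969 = ((8/7 + (⅐)*40*5) + (-1650 - 1*(-1510))) - 969 = ((8/7 + 200/7) + (-1650 + 1510)) - 969 = (208/7 - 140) - 969 = -772/7 - 969 = -7555/7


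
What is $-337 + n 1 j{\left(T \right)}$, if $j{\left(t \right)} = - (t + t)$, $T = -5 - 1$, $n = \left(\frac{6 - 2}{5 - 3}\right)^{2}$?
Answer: $-289$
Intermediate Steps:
$n = 4$ ($n = \left(\frac{4}{2}\right)^{2} = \left(4 \cdot \frac{1}{2}\right)^{2} = 2^{2} = 4$)
$T = -6$
$j{\left(t \right)} = - 2 t$
$-337 + n 1 j{\left(T \right)} = -337 + 4 \cdot 1 \left(\left(-2\right) \left(-6\right)\right) = -337 + 4 \cdot 12 = -337 + 48 = -289$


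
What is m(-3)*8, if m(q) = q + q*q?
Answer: 48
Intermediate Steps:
m(q) = q + q²
m(-3)*8 = -3*(1 - 3)*8 = -3*(-2)*8 = 6*8 = 48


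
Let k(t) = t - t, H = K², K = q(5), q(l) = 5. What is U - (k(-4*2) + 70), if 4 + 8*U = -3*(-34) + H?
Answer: -437/8 ≈ -54.625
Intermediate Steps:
K = 5
H = 25 (H = 5² = 25)
k(t) = 0
U = 123/8 (U = -½ + (-3*(-34) + 25)/8 = -½ + (102 + 25)/8 = -½ + (⅛)*127 = -½ + 127/8 = 123/8 ≈ 15.375)
U - (k(-4*2) + 70) = 123/8 - (0 + 70) = 123/8 - 1*70 = 123/8 - 70 = -437/8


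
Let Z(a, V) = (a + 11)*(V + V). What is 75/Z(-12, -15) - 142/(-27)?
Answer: 419/54 ≈ 7.7593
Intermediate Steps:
Z(a, V) = 2*V*(11 + a) (Z(a, V) = (11 + a)*(2*V) = 2*V*(11 + a))
75/Z(-12, -15) - 142/(-27) = 75/((2*(-15)*(11 - 12))) - 142/(-27) = 75/((2*(-15)*(-1))) - 142*(-1/27) = 75/30 + 142/27 = 75*(1/30) + 142/27 = 5/2 + 142/27 = 419/54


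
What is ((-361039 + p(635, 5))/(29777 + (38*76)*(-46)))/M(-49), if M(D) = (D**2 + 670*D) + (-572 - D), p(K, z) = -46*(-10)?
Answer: -120193/1063417864 ≈ -0.00011303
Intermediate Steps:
p(K, z) = 460
M(D) = -572 + D**2 + 669*D
((-361039 + p(635, 5))/(29777 + (38*76)*(-46)))/M(-49) = ((-361039 + 460)/(29777 + (38*76)*(-46)))/(-572 + (-49)**2 + 669*(-49)) = (-360579/(29777 + 2888*(-46)))/(-572 + 2401 - 32781) = -360579/(29777 - 132848)/(-30952) = -360579/(-103071)*(-1/30952) = -360579*(-1/103071)*(-1/30952) = (120193/34357)*(-1/30952) = -120193/1063417864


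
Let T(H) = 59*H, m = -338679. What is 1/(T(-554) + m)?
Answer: -1/371365 ≈ -2.6928e-6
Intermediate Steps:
1/(T(-554) + m) = 1/(59*(-554) - 338679) = 1/(-32686 - 338679) = 1/(-371365) = -1/371365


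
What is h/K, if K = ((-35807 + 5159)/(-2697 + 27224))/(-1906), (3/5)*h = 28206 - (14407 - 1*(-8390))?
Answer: 70239564155/5108 ≈ 1.3751e+7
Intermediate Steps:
h = 9015 (h = 5*(28206 - (14407 - 1*(-8390)))/3 = 5*(28206 - (14407 + 8390))/3 = 5*(28206 - 1*22797)/3 = 5*(28206 - 22797)/3 = (5/3)*5409 = 9015)
K = 15324/23374231 (K = -30648/24527*(-1/1906) = 15324/23374231 ≈ 0.00065559)
h/K = 9015/(15324/23374231) = 9015*(23374231/15324) = 70239564155/5108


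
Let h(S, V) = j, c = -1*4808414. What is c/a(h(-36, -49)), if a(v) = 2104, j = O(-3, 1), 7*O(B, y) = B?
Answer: -2404207/1052 ≈ -2285.4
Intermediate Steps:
O(B, y) = B/7
j = -3/7 (j = (⅐)*(-3) = -3/7 ≈ -0.42857)
c = -4808414
h(S, V) = -3/7
c/a(h(-36, -49)) = -4808414/2104 = -4808414*1/2104 = -2404207/1052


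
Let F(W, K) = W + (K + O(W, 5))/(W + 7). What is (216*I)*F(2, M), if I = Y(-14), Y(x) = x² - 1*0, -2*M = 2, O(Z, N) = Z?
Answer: 89376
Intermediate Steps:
M = -1 (M = -½*2 = -1)
F(W, K) = W + (K + W)/(7 + W) (F(W, K) = W + (K + W)/(W + 7) = W + (K + W)/(7 + W))
Y(x) = x² (Y(x) = x² + 0 = x²)
I = 196 (I = (-14)² = 196)
(216*I)*F(2, M) = (216*196)*((-1 + 2² + 8*2)/(7 + 2)) = 42336*((-1 + 4 + 16)/9) = 42336*((⅑)*19) = 42336*(19/9) = 89376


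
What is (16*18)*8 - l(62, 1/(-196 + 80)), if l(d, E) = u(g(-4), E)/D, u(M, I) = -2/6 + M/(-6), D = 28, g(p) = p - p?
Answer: 193537/84 ≈ 2304.0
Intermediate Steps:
g(p) = 0
u(M, I) = -⅓ - M/6 (u(M, I) = -2*⅙ + M*(-⅙) = -⅓ - M/6)
l(d, E) = -1/84 (l(d, E) = (-⅓ - ⅙*0)/28 = (-⅓ + 0)*(1/28) = -⅓*1/28 = -1/84)
(16*18)*8 - l(62, 1/(-196 + 80)) = (16*18)*8 - 1*(-1/84) = 288*8 + 1/84 = 2304 + 1/84 = 193537/84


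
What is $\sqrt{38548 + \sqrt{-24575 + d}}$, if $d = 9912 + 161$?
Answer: $\sqrt{38548 + i \sqrt{14502}} \approx 196.34 + 0.3067 i$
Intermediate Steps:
$d = 10073$
$\sqrt{38548 + \sqrt{-24575 + d}} = \sqrt{38548 + \sqrt{-24575 + 10073}} = \sqrt{38548 + \sqrt{-14502}} = \sqrt{38548 + i \sqrt{14502}}$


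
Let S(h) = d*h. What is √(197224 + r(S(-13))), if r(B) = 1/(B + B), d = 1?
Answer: √133323398/26 ≈ 444.10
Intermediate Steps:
S(h) = h (S(h) = 1*h = h)
r(B) = 1/(2*B)
√(197224 + r(S(-13))) = √(197224 + (½)/(-13)) = √(197224 + (½)*(-1/13)) = √(197224 - 1/26) = √(5127823/26) = √133323398/26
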